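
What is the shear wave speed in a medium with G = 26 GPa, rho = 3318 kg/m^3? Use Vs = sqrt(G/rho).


Convert G to Pa: G = 26e9 Pa
Compute G/rho = 26e9 / 3318 = 7836045.8107
Vs = sqrt(7836045.8107) = 2799.29 m/s

2799.29


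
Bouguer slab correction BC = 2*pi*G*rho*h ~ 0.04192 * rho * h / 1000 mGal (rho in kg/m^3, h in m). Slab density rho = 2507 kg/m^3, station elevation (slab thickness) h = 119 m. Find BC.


BC = 0.04192 * rho * h / 1000
= 0.04192 * 2507 * 119 / 1000
= 12.5061 mGal

12.5061


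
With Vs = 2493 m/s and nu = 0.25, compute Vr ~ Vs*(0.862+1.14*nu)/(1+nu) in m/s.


Numerator factor = 0.862 + 1.14*0.25 = 1.147
Denominator = 1 + 0.25 = 1.25
Vr = 2493 * 1.147 / 1.25 = 2287.58 m/s

2287.58


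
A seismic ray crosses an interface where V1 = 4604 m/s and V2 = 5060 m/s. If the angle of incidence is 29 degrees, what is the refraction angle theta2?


sin(theta1) = sin(29 deg) = 0.48481
sin(theta2) = V2/V1 * sin(theta1) = 5060/4604 * 0.48481 = 0.532827
theta2 = arcsin(0.532827) = 32.1967 degrees

32.1967


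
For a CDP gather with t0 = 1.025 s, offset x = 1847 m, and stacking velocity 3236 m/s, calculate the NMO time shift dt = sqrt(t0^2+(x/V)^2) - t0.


x/Vnmo = 1847/3236 = 0.570766
(x/Vnmo)^2 = 0.325774
t0^2 = 1.050625
sqrt(1.050625 + 0.325774) = 1.1732
dt = 1.1732 - 1.025 = 0.1482

0.1482


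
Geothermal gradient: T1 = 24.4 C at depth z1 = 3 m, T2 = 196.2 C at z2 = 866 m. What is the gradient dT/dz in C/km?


dT = 196.2 - 24.4 = 171.8 C
dz = 866 - 3 = 863 m
gradient = dT/dz * 1000 = 171.8/863 * 1000 = 199.073 C/km

199.073


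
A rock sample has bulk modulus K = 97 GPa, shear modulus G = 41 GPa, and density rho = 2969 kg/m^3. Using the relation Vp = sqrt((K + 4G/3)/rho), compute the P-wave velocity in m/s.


First compute the effective modulus:
K + 4G/3 = 97e9 + 4*41e9/3 = 151666666666.67 Pa
Then divide by density:
151666666666.67 / 2969 = 51083417.5368 Pa/(kg/m^3)
Take the square root:
Vp = sqrt(51083417.5368) = 7147.27 m/s

7147.27


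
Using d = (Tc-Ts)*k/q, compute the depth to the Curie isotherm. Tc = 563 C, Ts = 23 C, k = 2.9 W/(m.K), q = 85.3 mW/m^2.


T_Curie - T_surf = 563 - 23 = 540 C
Convert q to W/m^2: 85.3 mW/m^2 = 0.0853 W/m^2
d = 540 * 2.9 / 0.0853 = 18358.73 m

18358.73


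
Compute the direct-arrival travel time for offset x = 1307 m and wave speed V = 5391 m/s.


t = x / V
= 1307 / 5391
= 0.2424 s

0.2424


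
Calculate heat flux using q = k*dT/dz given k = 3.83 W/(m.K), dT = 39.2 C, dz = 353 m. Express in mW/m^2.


q = k * dT / dz * 1000
= 3.83 * 39.2 / 353 * 1000
= 0.425314 * 1000
= 425.3144 mW/m^2

425.3144


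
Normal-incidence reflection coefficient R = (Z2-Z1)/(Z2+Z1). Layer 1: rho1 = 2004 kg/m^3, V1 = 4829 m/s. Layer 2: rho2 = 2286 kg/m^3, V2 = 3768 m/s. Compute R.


Z1 = 2004 * 4829 = 9677316
Z2 = 2286 * 3768 = 8613648
R = (8613648 - 9677316) / (8613648 + 9677316) = -1063668 / 18290964 = -0.0582

-0.0582


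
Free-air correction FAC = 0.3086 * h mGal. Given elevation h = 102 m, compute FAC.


FAC = 0.3086 * h
= 0.3086 * 102
= 31.4772 mGal

31.4772


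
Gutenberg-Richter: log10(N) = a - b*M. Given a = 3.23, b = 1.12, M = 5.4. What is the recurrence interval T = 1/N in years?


log10(N) = 3.23 - 1.12*5.4 = -2.818
N = 10^-2.818 = 0.001521
T = 1/N = 1/0.001521 = 657.6578 years

657.6578


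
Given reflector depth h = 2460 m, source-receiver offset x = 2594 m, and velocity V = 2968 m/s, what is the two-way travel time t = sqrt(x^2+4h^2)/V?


x^2 + 4h^2 = 2594^2 + 4*2460^2 = 6728836 + 24206400 = 30935236
sqrt(30935236) = 5561.9453
t = 5561.9453 / 2968 = 1.874 s

1.874


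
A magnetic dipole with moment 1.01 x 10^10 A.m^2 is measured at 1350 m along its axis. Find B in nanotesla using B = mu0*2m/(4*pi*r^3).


m = 1.01 x 10^10 = 10100000000 A.m^2
2m = 20200000000 A.m^2
r^3 = 1350^3 = 2460375000
B = (4pi*10^-7) * 20200000000 / (4*pi * 2460375000) * 1e9
= 25384.068641 / 30917984100.3 * 1e9
= 821.0131 nT

821.0131


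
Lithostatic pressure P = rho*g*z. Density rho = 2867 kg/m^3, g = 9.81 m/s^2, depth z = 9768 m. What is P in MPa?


P = rho * g * z / 1e6
= 2867 * 9.81 * 9768 / 1e6
= 274727637.36 / 1e6
= 274.7276 MPa

274.7276


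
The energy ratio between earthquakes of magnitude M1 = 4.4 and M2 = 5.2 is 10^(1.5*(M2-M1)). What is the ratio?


M2 - M1 = 5.2 - 4.4 = 0.8
1.5 * 0.8 = 1.2
ratio = 10^1.2 = 15.85

15.85


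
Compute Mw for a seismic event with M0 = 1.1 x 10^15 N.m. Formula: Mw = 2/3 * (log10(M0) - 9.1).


log10(M0) = log10(1.1 x 10^15) = 15.0414
Mw = 2/3 * (15.0414 - 9.1)
= 2/3 * 5.9414
= 3.96

3.96


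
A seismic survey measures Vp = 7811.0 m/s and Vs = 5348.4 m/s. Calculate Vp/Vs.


Vp/Vs = 7811.0 / 5348.4
= 1.4604

1.4604


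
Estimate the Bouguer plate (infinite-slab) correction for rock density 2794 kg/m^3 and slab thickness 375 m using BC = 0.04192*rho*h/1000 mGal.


BC = 0.04192 * rho * h / 1000
= 0.04192 * 2794 * 375 / 1000
= 43.9217 mGal

43.9217


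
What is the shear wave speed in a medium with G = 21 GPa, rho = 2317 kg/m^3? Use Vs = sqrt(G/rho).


Convert G to Pa: G = 21e9 Pa
Compute G/rho = 21e9 / 2317 = 9063444.1088
Vs = sqrt(9063444.1088) = 3010.56 m/s

3010.56


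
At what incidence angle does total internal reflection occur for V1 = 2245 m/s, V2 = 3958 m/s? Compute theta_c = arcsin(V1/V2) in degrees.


V1/V2 = 2245/3958 = 0.567206
theta_c = arcsin(0.567206) = 34.5556 degrees

34.5556


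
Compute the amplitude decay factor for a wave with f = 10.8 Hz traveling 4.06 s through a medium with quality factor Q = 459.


pi*f*t/Q = pi*10.8*4.06/459 = 0.300114
A/A0 = exp(-0.300114) = 0.740733

0.740733


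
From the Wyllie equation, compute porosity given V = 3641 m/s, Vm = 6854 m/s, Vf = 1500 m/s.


1/V - 1/Vm = 1/3641 - 1/6854 = 0.00012875
1/Vf - 1/Vm = 1/1500 - 1/6854 = 0.00052077
phi = 0.00012875 / 0.00052077 = 0.2472

0.2472


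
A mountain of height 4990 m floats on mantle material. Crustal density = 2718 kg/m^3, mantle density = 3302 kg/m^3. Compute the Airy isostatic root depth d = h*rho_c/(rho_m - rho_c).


rho_m - rho_c = 3302 - 2718 = 584
d = 4990 * 2718 / 584
= 13562820 / 584
= 23224.01 m

23224.01


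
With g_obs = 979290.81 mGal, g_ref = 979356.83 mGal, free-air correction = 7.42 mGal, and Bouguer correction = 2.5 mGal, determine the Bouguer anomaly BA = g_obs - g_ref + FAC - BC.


BA = g_obs - g_ref + FAC - BC
= 979290.81 - 979356.83 + 7.42 - 2.5
= -61.1 mGal

-61.1


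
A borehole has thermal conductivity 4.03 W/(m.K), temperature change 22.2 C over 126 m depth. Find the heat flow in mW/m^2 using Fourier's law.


q = k * dT / dz * 1000
= 4.03 * 22.2 / 126 * 1000
= 0.710048 * 1000
= 710.0476 mW/m^2

710.0476


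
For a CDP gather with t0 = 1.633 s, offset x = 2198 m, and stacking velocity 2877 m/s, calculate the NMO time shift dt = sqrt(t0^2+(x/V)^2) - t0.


x/Vnmo = 2198/2877 = 0.76399
(x/Vnmo)^2 = 0.583681
t0^2 = 2.666689
sqrt(2.666689 + 0.583681) = 1.802878
dt = 1.802878 - 1.633 = 0.169878

0.169878


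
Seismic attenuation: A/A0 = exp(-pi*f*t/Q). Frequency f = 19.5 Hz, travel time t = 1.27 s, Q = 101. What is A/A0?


pi*f*t/Q = pi*19.5*1.27/101 = 0.770312
A/A0 = exp(-0.770312) = 0.462868

0.462868


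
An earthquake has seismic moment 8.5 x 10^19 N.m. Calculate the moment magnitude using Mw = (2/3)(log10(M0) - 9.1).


log10(M0) = log10(8.5 x 10^19) = 19.9294
Mw = 2/3 * (19.9294 - 9.1)
= 2/3 * 10.8294
= 7.22

7.22


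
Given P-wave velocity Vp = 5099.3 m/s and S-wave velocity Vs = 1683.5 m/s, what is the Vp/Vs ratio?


Vp/Vs = 5099.3 / 1683.5
= 3.029

3.029


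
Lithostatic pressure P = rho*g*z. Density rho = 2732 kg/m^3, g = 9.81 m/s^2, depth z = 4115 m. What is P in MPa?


P = rho * g * z / 1e6
= 2732 * 9.81 * 4115 / 1e6
= 110285785.8 / 1e6
= 110.2858 MPa

110.2858


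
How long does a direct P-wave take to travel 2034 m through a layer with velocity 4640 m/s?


t = x / V
= 2034 / 4640
= 0.4384 s

0.4384


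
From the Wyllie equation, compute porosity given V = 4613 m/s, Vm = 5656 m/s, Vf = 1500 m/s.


1/V - 1/Vm = 1/4613 - 1/5656 = 3.998e-05
1/Vf - 1/Vm = 1/1500 - 1/5656 = 0.00048986
phi = 3.998e-05 / 0.00048986 = 0.0816

0.0816


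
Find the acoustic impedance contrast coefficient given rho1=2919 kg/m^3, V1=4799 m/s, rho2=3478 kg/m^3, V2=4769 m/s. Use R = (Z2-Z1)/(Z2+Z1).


Z1 = 2919 * 4799 = 14008281
Z2 = 3478 * 4769 = 16586582
R = (16586582 - 14008281) / (16586582 + 14008281) = 2578301 / 30594863 = 0.0843

0.0843


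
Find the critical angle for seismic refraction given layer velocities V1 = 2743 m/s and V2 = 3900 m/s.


V1/V2 = 2743/3900 = 0.703333
theta_c = arcsin(0.703333) = 44.6951 degrees

44.6951


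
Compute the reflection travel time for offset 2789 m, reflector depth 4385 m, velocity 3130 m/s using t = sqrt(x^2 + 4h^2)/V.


x^2 + 4h^2 = 2789^2 + 4*4385^2 = 7778521 + 76912900 = 84691421
sqrt(84691421) = 9202.7942
t = 9202.7942 / 3130 = 2.9402 s

2.9402


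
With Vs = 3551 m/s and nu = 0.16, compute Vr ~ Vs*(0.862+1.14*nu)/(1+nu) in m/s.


Numerator factor = 0.862 + 1.14*0.16 = 1.0444
Denominator = 1 + 0.16 = 1.16
Vr = 3551 * 1.0444 / 1.16 = 3197.12 m/s

3197.12


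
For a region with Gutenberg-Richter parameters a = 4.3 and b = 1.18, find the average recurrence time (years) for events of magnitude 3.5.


log10(N) = 4.3 - 1.18*3.5 = 0.17
N = 10^0.17 = 1.479108
T = 1/N = 1/1.479108 = 0.6761 years

0.6761


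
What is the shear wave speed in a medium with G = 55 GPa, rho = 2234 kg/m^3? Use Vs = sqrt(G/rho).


Convert G to Pa: G = 55e9 Pa
Compute G/rho = 55e9 / 2234 = 24619516.5622
Vs = sqrt(24619516.5622) = 4961.81 m/s

4961.81


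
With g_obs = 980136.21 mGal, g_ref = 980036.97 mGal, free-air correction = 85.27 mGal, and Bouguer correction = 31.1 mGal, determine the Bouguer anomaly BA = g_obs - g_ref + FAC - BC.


BA = g_obs - g_ref + FAC - BC
= 980136.21 - 980036.97 + 85.27 - 31.1
= 153.41 mGal

153.41


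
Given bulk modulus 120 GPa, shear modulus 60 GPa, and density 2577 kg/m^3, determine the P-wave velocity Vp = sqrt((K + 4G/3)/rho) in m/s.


First compute the effective modulus:
K + 4G/3 = 120e9 + 4*60e9/3 = 200000000000.0 Pa
Then divide by density:
200000000000.0 / 2577 = 77609623.5933 Pa/(kg/m^3)
Take the square root:
Vp = sqrt(77609623.5933) = 8809.63 m/s

8809.63


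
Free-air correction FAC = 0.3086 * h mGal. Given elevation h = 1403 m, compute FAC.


FAC = 0.3086 * h
= 0.3086 * 1403
= 432.9658 mGal

432.9658


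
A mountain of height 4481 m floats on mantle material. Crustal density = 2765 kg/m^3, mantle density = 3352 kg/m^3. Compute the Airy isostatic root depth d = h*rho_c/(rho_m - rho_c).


rho_m - rho_c = 3352 - 2765 = 587
d = 4481 * 2765 / 587
= 12389965 / 587
= 21107.27 m

21107.27


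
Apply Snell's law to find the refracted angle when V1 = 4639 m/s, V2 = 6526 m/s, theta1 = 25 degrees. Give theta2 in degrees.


sin(theta1) = sin(25 deg) = 0.422618
sin(theta2) = V2/V1 * sin(theta1) = 6526/4639 * 0.422618 = 0.594526
theta2 = arcsin(0.594526) = 36.4789 degrees

36.4789


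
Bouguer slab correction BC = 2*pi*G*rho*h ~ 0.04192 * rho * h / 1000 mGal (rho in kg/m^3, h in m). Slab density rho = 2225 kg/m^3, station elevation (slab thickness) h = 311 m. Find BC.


BC = 0.04192 * rho * h / 1000
= 0.04192 * 2225 * 311 / 1000
= 29.0076 mGal

29.0076


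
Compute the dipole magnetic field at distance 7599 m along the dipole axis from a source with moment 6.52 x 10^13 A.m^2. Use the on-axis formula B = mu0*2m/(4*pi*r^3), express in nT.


m = 6.52 x 10^13 = 65200000000000 A.m^2
2m = 130400000000000 A.m^2
r^3 = 7599^3 = 438802742799
B = (4pi*10^-7) * 130400000000000 / (4*pi * 438802742799) * 1e9
= 163865472.811244 / 5514157892609.56 * 1e9
= 29717.2254 nT

29717.2254


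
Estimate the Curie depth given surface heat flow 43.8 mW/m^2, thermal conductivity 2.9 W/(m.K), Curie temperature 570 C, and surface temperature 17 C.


T_Curie - T_surf = 570 - 17 = 553 C
Convert q to W/m^2: 43.8 mW/m^2 = 0.0438 W/m^2
d = 553 * 2.9 / 0.0438 = 36614.16 m

36614.16


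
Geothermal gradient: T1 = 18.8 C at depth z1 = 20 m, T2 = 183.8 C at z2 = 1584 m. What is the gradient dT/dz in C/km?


dT = 183.8 - 18.8 = 165.0 C
dz = 1584 - 20 = 1564 m
gradient = dT/dz * 1000 = 165.0/1564 * 1000 = 105.4987 C/km

105.4987


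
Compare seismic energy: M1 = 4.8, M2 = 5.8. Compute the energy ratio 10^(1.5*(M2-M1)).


M2 - M1 = 5.8 - 4.8 = 1.0
1.5 * 1.0 = 1.5
ratio = 10^1.5 = 31.62

31.62


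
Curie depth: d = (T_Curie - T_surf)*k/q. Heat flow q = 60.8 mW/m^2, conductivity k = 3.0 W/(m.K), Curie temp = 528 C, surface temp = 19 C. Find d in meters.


T_Curie - T_surf = 528 - 19 = 509 C
Convert q to W/m^2: 60.8 mW/m^2 = 0.0608 W/m^2
d = 509 * 3.0 / 0.0608 = 25115.13 m

25115.13


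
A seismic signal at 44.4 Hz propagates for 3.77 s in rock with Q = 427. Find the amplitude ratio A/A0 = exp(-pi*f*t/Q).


pi*f*t/Q = pi*44.4*3.77/427 = 1.231534
A/A0 = exp(-1.231534) = 0.291845

0.291845


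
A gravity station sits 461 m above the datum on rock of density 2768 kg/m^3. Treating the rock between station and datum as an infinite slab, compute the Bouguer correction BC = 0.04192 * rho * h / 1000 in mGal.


BC = 0.04192 * rho * h / 1000
= 0.04192 * 2768 * 461 / 1000
= 53.4919 mGal

53.4919


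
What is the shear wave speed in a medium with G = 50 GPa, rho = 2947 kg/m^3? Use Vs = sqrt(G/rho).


Convert G to Pa: G = 50e9 Pa
Compute G/rho = 50e9 / 2947 = 16966406.5151
Vs = sqrt(16966406.5151) = 4119.03 m/s

4119.03


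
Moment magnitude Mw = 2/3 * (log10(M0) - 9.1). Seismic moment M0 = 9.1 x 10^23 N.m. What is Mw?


log10(M0) = log10(9.1 x 10^23) = 23.959
Mw = 2/3 * (23.959 - 9.1)
= 2/3 * 14.859
= 9.91

9.91


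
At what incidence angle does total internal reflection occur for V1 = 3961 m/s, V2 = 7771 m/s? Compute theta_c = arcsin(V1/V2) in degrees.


V1/V2 = 3961/7771 = 0.509716
theta_c = arcsin(0.509716) = 30.6449 degrees

30.6449


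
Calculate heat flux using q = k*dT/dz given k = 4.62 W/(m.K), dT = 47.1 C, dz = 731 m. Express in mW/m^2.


q = k * dT / dz * 1000
= 4.62 * 47.1 / 731 * 1000
= 0.297677 * 1000
= 297.6772 mW/m^2

297.6772


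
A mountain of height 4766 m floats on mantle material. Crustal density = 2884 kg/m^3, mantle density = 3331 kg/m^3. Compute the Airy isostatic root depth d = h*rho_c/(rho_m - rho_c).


rho_m - rho_c = 3331 - 2884 = 447
d = 4766 * 2884 / 447
= 13745144 / 447
= 30749.76 m

30749.76


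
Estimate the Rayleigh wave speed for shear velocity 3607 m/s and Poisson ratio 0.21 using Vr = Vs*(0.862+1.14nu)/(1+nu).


Numerator factor = 0.862 + 1.14*0.21 = 1.1014
Denominator = 1 + 0.21 = 1.21
Vr = 3607 * 1.1014 / 1.21 = 3283.26 m/s

3283.26


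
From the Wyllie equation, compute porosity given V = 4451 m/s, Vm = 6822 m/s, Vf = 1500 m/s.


1/V - 1/Vm = 1/4451 - 1/6822 = 7.808e-05
1/Vf - 1/Vm = 1/1500 - 1/6822 = 0.00052008
phi = 7.808e-05 / 0.00052008 = 0.1501

0.1501


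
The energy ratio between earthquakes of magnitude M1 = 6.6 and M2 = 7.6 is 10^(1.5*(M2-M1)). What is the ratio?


M2 - M1 = 7.6 - 6.6 = 1.0
1.5 * 1.0 = 1.5
ratio = 10^1.5 = 31.62

31.62


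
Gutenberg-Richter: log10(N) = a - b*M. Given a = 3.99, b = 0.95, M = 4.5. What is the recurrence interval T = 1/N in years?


log10(N) = 3.99 - 0.95*4.5 = -0.285
N = 10^-0.285 = 0.5188
T = 1/N = 1/0.5188 = 1.9275 years

1.9275


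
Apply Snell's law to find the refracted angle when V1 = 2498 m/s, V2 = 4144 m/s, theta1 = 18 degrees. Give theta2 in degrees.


sin(theta1) = sin(18 deg) = 0.309017
sin(theta2) = V2/V1 * sin(theta1) = 4144/2498 * 0.309017 = 0.512637
theta2 = arcsin(0.512637) = 30.8396 degrees

30.8396


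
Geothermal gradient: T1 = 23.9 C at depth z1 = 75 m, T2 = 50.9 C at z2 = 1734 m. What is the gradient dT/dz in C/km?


dT = 50.9 - 23.9 = 27.0 C
dz = 1734 - 75 = 1659 m
gradient = dT/dz * 1000 = 27.0/1659 * 1000 = 16.2749 C/km

16.2749


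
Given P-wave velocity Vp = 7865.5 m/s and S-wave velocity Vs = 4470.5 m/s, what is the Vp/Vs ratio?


Vp/Vs = 7865.5 / 4470.5
= 1.7594

1.7594


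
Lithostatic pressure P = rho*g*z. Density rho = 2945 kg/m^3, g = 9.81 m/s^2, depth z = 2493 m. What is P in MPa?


P = rho * g * z / 1e6
= 2945 * 9.81 * 2493 / 1e6
= 72023891.85 / 1e6
= 72.0239 MPa

72.0239


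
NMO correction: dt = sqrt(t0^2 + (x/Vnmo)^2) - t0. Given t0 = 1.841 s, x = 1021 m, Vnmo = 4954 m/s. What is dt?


x/Vnmo = 1021/4954 = 0.206096
(x/Vnmo)^2 = 0.042476
t0^2 = 3.389281
sqrt(3.389281 + 0.042476) = 1.8525
dt = 1.8525 - 1.841 = 0.0115

0.0115


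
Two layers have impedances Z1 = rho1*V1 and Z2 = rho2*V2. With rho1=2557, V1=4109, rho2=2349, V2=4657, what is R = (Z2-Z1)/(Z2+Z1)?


Z1 = 2557 * 4109 = 10506713
Z2 = 2349 * 4657 = 10939293
R = (10939293 - 10506713) / (10939293 + 10506713) = 432580 / 21446006 = 0.0202

0.0202


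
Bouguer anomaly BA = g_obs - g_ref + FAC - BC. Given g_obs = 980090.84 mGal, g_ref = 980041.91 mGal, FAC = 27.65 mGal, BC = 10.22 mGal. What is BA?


BA = g_obs - g_ref + FAC - BC
= 980090.84 - 980041.91 + 27.65 - 10.22
= 66.36 mGal

66.36


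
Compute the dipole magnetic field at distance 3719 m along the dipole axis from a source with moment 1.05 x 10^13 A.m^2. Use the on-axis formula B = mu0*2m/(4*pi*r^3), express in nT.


m = 1.05 x 10^13 = 10500000000000 A.m^2
2m = 21000000000000 A.m^2
r^3 = 3719^3 = 51437343959
B = (4pi*10^-7) * 21000000000000 / (4*pi * 51437343959) * 1e9
= 26389378.290154 / 646380727607.06 * 1e9
= 40826.3693 nT

40826.3693


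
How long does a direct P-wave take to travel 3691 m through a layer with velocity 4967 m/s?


t = x / V
= 3691 / 4967
= 0.7431 s

0.7431


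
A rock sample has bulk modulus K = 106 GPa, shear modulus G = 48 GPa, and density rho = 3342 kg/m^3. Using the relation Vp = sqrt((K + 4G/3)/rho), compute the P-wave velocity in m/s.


First compute the effective modulus:
K + 4G/3 = 106e9 + 4*48e9/3 = 170000000000.0 Pa
Then divide by density:
170000000000.0 / 3342 = 50867743.8659 Pa/(kg/m^3)
Take the square root:
Vp = sqrt(50867743.8659) = 7132.16 m/s

7132.16


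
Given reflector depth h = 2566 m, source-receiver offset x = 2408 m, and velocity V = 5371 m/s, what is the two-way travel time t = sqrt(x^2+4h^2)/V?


x^2 + 4h^2 = 2408^2 + 4*2566^2 = 5798464 + 26337424 = 32135888
sqrt(32135888) = 5668.8524
t = 5668.8524 / 5371 = 1.0555 s

1.0555


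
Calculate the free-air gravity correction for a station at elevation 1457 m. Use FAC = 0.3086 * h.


FAC = 0.3086 * h
= 0.3086 * 1457
= 449.6302 mGal

449.6302


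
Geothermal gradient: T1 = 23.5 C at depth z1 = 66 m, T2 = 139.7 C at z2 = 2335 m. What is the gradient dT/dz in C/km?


dT = 139.7 - 23.5 = 116.2 C
dz = 2335 - 66 = 2269 m
gradient = dT/dz * 1000 = 116.2/2269 * 1000 = 51.212 C/km

51.212


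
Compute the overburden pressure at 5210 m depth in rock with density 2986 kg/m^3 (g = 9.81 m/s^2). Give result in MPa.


P = rho * g * z / 1e6
= 2986 * 9.81 * 5210 / 1e6
= 152614758.6 / 1e6
= 152.6148 MPa

152.6148


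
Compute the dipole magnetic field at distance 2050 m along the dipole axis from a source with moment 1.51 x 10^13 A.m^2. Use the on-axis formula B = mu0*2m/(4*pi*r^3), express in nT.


m = 1.51 x 10^13 = 15100000000000 A.m^2
2m = 30200000000000 A.m^2
r^3 = 2050^3 = 8615125000
B = (4pi*10^-7) * 30200000000000 / (4*pi * 8615125000) * 1e9
= 37950439.255365 / 108260853639.03 * 1e9
= 350546.2776 nT

350546.2776


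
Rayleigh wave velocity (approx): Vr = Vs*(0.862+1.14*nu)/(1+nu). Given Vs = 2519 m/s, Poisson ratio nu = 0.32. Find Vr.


Numerator factor = 0.862 + 1.14*0.32 = 1.2268
Denominator = 1 + 0.32 = 1.32
Vr = 2519 * 1.2268 / 1.32 = 2341.14 m/s

2341.14


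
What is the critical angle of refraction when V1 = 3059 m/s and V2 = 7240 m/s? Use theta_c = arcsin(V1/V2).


V1/V2 = 3059/7240 = 0.422514
theta_c = arcsin(0.422514) = 24.9934 degrees

24.9934


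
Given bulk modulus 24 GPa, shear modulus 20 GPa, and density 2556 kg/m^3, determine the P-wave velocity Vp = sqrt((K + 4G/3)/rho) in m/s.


First compute the effective modulus:
K + 4G/3 = 24e9 + 4*20e9/3 = 50666666666.67 Pa
Then divide by density:
50666666666.67 / 2556 = 19822639.5409 Pa/(kg/m^3)
Take the square root:
Vp = sqrt(19822639.5409) = 4452.26 m/s

4452.26


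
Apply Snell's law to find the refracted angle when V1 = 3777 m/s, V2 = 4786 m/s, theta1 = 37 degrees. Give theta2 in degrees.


sin(theta1) = sin(37 deg) = 0.601815
sin(theta2) = V2/V1 * sin(theta1) = 4786/3777 * 0.601815 = 0.762586
theta2 = arcsin(0.762586) = 49.6927 degrees

49.6927


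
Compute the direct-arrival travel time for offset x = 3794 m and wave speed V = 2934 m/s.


t = x / V
= 3794 / 2934
= 1.2931 s

1.2931


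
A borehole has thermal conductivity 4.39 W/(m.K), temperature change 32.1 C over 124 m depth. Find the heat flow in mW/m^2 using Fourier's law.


q = k * dT / dz * 1000
= 4.39 * 32.1 / 124 * 1000
= 1.136444 * 1000
= 1136.4435 mW/m^2

1136.4435


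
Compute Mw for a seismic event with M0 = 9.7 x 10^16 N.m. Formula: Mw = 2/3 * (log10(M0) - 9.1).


log10(M0) = log10(9.7 x 10^16) = 16.9868
Mw = 2/3 * (16.9868 - 9.1)
= 2/3 * 7.8868
= 5.26

5.26


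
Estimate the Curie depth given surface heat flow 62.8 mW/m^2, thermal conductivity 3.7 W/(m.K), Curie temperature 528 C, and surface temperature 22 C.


T_Curie - T_surf = 528 - 22 = 506 C
Convert q to W/m^2: 62.8 mW/m^2 = 0.0628 W/m^2
d = 506 * 3.7 / 0.0628 = 29812.1 m

29812.1


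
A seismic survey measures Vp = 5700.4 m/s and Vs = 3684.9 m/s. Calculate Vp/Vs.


Vp/Vs = 5700.4 / 3684.9
= 1.547

1.547


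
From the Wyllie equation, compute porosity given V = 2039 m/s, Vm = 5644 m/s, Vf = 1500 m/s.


1/V - 1/Vm = 1/2039 - 1/5644 = 0.00031326
1/Vf - 1/Vm = 1/1500 - 1/5644 = 0.00048949
phi = 0.00031326 / 0.00048949 = 0.64

0.64


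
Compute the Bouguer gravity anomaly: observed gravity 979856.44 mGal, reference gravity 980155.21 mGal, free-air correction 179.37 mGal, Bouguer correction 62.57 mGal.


BA = g_obs - g_ref + FAC - BC
= 979856.44 - 980155.21 + 179.37 - 62.57
= -181.97 mGal

-181.97


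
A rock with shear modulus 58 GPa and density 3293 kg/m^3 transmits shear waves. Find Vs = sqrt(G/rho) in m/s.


Convert G to Pa: G = 58e9 Pa
Compute G/rho = 58e9 / 3293 = 17613118.7367
Vs = sqrt(17613118.7367) = 4196.8 m/s

4196.8


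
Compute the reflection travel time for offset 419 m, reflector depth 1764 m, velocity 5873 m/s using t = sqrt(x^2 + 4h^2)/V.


x^2 + 4h^2 = 419^2 + 4*1764^2 = 175561 + 12446784 = 12622345
sqrt(12622345) = 3552.794
t = 3552.794 / 5873 = 0.6049 s

0.6049


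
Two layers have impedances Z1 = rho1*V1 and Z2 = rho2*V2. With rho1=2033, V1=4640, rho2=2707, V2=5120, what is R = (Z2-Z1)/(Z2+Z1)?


Z1 = 2033 * 4640 = 9433120
Z2 = 2707 * 5120 = 13859840
R = (13859840 - 9433120) / (13859840 + 9433120) = 4426720 / 23292960 = 0.19

0.19


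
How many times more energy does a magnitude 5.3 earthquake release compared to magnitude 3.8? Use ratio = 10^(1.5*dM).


M2 - M1 = 5.3 - 3.8 = 1.5
1.5 * 1.5 = 2.25
ratio = 10^2.25 = 177.83

177.83


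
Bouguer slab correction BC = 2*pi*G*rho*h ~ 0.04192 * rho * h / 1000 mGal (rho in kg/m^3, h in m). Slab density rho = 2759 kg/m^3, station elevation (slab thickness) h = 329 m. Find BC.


BC = 0.04192 * rho * h / 1000
= 0.04192 * 2759 * 329 / 1000
= 38.0512 mGal

38.0512


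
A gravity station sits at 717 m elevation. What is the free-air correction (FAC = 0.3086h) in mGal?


FAC = 0.3086 * h
= 0.3086 * 717
= 221.2662 mGal

221.2662


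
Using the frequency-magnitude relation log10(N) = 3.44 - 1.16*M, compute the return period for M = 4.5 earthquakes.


log10(N) = 3.44 - 1.16*4.5 = -1.78
N = 10^-1.78 = 0.016596
T = 1/N = 1/0.016596 = 60.256 years

60.256


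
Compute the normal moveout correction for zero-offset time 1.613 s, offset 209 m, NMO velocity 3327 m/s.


x/Vnmo = 209/3327 = 0.062819
(x/Vnmo)^2 = 0.003946
t0^2 = 2.601769
sqrt(2.601769 + 0.003946) = 1.614223
dt = 1.614223 - 1.613 = 0.001223

0.001223


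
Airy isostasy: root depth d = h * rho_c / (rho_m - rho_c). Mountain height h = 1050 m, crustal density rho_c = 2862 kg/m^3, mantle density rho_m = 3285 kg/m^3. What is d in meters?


rho_m - rho_c = 3285 - 2862 = 423
d = 1050 * 2862 / 423
= 3005100 / 423
= 7104.26 m

7104.26


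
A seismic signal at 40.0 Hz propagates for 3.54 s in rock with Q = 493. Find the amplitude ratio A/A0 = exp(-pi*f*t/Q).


pi*f*t/Q = pi*40.0*3.54/493 = 0.902332
A/A0 = exp(-0.902332) = 0.405623

0.405623


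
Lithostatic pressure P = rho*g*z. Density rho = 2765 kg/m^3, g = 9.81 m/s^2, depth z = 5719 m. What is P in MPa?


P = rho * g * z / 1e6
= 2765 * 9.81 * 5719 / 1e6
= 155125873.35 / 1e6
= 155.1259 MPa

155.1259


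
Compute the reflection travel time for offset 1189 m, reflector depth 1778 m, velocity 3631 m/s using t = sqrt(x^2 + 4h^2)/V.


x^2 + 4h^2 = 1189^2 + 4*1778^2 = 1413721 + 12645136 = 14058857
sqrt(14058857) = 3749.5142
t = 3749.5142 / 3631 = 1.0326 s

1.0326


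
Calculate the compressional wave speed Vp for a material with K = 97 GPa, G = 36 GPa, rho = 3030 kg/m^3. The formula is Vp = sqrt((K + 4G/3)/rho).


First compute the effective modulus:
K + 4G/3 = 97e9 + 4*36e9/3 = 145000000000.0 Pa
Then divide by density:
145000000000.0 / 3030 = 47854785.4785 Pa/(kg/m^3)
Take the square root:
Vp = sqrt(47854785.4785) = 6917.72 m/s

6917.72


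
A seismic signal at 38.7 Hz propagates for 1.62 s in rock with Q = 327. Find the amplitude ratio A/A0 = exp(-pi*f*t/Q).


pi*f*t/Q = pi*38.7*1.62/327 = 0.602321
A/A0 = exp(-0.602321) = 0.547539

0.547539


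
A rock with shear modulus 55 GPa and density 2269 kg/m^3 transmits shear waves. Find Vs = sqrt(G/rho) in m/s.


Convert G to Pa: G = 55e9 Pa
Compute G/rho = 55e9 / 2269 = 24239753.1952
Vs = sqrt(24239753.1952) = 4923.39 m/s

4923.39


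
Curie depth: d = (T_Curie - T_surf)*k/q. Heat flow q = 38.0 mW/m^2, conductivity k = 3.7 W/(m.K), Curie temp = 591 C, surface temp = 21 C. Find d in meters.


T_Curie - T_surf = 591 - 21 = 570 C
Convert q to W/m^2: 38.0 mW/m^2 = 0.038 W/m^2
d = 570 * 3.7 / 0.038 = 55500.0 m

55500.0


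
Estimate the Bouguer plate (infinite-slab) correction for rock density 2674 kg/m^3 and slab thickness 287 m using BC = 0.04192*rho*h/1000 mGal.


BC = 0.04192 * rho * h / 1000
= 0.04192 * 2674 * 287 / 1000
= 32.171 mGal

32.171


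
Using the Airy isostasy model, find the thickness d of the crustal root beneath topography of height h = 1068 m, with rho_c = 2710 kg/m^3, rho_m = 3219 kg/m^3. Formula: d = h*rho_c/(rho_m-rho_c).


rho_m - rho_c = 3219 - 2710 = 509
d = 1068 * 2710 / 509
= 2894280 / 509
= 5686.21 m

5686.21


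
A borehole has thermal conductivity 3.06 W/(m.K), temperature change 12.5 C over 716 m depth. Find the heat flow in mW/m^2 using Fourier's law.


q = k * dT / dz * 1000
= 3.06 * 12.5 / 716 * 1000
= 0.053422 * 1000
= 53.4218 mW/m^2

53.4218


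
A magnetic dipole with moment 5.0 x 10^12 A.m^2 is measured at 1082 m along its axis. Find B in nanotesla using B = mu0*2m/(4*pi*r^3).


m = 5.0 x 10^12 = 5000000000000 A.m^2
2m = 10000000000000 A.m^2
r^3 = 1082^3 = 1266723368
B = (4pi*10^-7) * 10000000000000 / (4*pi * 1266723368) * 1e9
= 12566370.614359 / 15918115308.16 * 1e9
= 789438.3456 nT

789438.3456


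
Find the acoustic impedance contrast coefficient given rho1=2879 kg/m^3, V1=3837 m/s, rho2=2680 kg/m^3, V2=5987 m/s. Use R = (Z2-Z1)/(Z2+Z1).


Z1 = 2879 * 3837 = 11046723
Z2 = 2680 * 5987 = 16045160
R = (16045160 - 11046723) / (16045160 + 11046723) = 4998437 / 27091883 = 0.1845

0.1845


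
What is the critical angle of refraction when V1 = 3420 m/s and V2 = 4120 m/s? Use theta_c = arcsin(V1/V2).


V1/V2 = 3420/4120 = 0.830097
theta_c = arcsin(0.830097) = 56.1087 degrees

56.1087


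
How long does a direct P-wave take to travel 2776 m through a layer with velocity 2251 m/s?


t = x / V
= 2776 / 2251
= 1.2332 s

1.2332


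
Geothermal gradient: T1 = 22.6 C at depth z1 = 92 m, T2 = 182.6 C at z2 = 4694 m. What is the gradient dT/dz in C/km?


dT = 182.6 - 22.6 = 160.0 C
dz = 4694 - 92 = 4602 m
gradient = dT/dz * 1000 = 160.0/4602 * 1000 = 34.7675 C/km

34.7675


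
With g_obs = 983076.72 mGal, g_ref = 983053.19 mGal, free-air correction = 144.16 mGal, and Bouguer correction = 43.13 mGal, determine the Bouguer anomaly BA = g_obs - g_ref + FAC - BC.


BA = g_obs - g_ref + FAC - BC
= 983076.72 - 983053.19 + 144.16 - 43.13
= 124.56 mGal

124.56


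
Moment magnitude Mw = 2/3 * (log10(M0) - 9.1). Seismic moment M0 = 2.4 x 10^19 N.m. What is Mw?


log10(M0) = log10(2.4 x 10^19) = 19.3802
Mw = 2/3 * (19.3802 - 9.1)
= 2/3 * 10.2802
= 6.85

6.85


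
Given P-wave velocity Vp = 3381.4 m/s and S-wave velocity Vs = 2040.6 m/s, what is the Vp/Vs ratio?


Vp/Vs = 3381.4 / 2040.6
= 1.6571

1.6571


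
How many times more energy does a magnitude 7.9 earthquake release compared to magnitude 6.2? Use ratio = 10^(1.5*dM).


M2 - M1 = 7.9 - 6.2 = 1.7
1.5 * 1.7 = 2.55
ratio = 10^2.55 = 354.81

354.81


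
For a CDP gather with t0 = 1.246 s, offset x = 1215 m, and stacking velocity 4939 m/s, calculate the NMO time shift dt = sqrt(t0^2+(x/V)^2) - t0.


x/Vnmo = 1215/4939 = 0.246001
(x/Vnmo)^2 = 0.060517
t0^2 = 1.552516
sqrt(1.552516 + 0.060517) = 1.270052
dt = 1.270052 - 1.246 = 0.024052

0.024052


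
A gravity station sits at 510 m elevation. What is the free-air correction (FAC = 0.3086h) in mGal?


FAC = 0.3086 * h
= 0.3086 * 510
= 157.386 mGal

157.386


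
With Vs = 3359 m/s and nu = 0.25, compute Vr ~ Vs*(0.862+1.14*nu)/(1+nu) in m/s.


Numerator factor = 0.862 + 1.14*0.25 = 1.147
Denominator = 1 + 0.25 = 1.25
Vr = 3359 * 1.147 / 1.25 = 3082.22 m/s

3082.22


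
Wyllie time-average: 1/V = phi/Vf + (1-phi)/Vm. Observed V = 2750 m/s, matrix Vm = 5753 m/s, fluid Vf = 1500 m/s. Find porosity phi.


1/V - 1/Vm = 1/2750 - 1/5753 = 0.00018981
1/Vf - 1/Vm = 1/1500 - 1/5753 = 0.00049284
phi = 0.00018981 / 0.00049284 = 0.3851

0.3851


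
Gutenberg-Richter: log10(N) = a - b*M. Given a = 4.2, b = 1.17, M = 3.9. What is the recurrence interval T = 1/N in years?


log10(N) = 4.2 - 1.17*3.9 = -0.363
N = 10^-0.363 = 0.433511
T = 1/N = 1/0.433511 = 2.3067 years

2.3067


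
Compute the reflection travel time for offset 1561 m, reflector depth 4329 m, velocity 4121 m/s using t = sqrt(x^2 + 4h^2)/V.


x^2 + 4h^2 = 1561^2 + 4*4329^2 = 2436721 + 74960964 = 77397685
sqrt(77397685) = 8797.5954
t = 8797.5954 / 4121 = 2.1348 s

2.1348


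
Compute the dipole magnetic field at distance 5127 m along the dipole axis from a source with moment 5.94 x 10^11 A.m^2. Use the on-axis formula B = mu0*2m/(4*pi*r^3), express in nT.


m = 5.94 x 10^11 = 594000000000 A.m^2
2m = 1188000000000 A.m^2
r^3 = 5127^3 = 134768983383
B = (4pi*10^-7) * 1188000000000 / (4*pi * 134768983383) * 1e9
= 1492884.828986 / 1693556992511.19 * 1e9
= 881.5085 nT

881.5085


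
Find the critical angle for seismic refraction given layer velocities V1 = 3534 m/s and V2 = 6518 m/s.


V1/V2 = 3534/6518 = 0.542191
theta_c = arcsin(0.542191) = 32.8329 degrees

32.8329


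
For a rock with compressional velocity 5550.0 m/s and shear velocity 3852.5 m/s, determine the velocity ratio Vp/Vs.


Vp/Vs = 5550.0 / 3852.5
= 1.4406

1.4406


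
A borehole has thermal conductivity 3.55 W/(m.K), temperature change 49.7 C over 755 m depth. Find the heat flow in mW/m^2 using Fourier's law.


q = k * dT / dz * 1000
= 3.55 * 49.7 / 755 * 1000
= 0.233689 * 1000
= 233.6887 mW/m^2

233.6887


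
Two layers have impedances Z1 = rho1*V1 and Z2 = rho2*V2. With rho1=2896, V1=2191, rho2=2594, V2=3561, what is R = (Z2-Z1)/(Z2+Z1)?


Z1 = 2896 * 2191 = 6345136
Z2 = 2594 * 3561 = 9237234
R = (9237234 - 6345136) / (9237234 + 6345136) = 2892098 / 15582370 = 0.1856

0.1856


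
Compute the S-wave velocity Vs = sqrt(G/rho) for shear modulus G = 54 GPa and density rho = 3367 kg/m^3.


Convert G to Pa: G = 54e9 Pa
Compute G/rho = 54e9 / 3367 = 16038016.038
Vs = sqrt(16038016.038) = 4004.75 m/s

4004.75


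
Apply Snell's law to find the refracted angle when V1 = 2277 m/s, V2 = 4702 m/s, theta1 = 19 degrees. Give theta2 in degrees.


sin(theta1) = sin(19 deg) = 0.325568
sin(theta2) = V2/V1 * sin(theta1) = 4702/2277 * 0.325568 = 0.672298
theta2 = arcsin(0.672298) = 42.2446 degrees

42.2446


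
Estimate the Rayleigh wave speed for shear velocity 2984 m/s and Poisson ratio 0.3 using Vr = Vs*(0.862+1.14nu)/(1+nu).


Numerator factor = 0.862 + 1.14*0.3 = 1.204
Denominator = 1 + 0.3 = 1.3
Vr = 2984 * 1.204 / 1.3 = 2763.64 m/s

2763.64


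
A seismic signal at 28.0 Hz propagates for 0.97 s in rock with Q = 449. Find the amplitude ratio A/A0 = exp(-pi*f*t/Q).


pi*f*t/Q = pi*28.0*0.97/449 = 0.190035
A/A0 = exp(-0.190035) = 0.82693

0.82693


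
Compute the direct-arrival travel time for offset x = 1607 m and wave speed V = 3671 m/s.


t = x / V
= 1607 / 3671
= 0.4378 s

0.4378


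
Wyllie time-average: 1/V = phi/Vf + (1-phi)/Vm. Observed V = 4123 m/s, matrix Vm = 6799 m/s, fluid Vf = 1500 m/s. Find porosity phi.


1/V - 1/Vm = 1/4123 - 1/6799 = 9.546e-05
1/Vf - 1/Vm = 1/1500 - 1/6799 = 0.00051959
phi = 9.546e-05 / 0.00051959 = 0.1837

0.1837


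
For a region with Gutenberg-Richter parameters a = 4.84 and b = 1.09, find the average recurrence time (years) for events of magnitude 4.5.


log10(N) = 4.84 - 1.09*4.5 = -0.065
N = 10^-0.065 = 0.860994
T = 1/N = 1/0.860994 = 1.1614 years

1.1614


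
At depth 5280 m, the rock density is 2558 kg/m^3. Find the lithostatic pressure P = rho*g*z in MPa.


P = rho * g * z / 1e6
= 2558 * 9.81 * 5280 / 1e6
= 132496214.4 / 1e6
= 132.4962 MPa

132.4962


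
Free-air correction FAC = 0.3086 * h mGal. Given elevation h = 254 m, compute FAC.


FAC = 0.3086 * h
= 0.3086 * 254
= 78.3844 mGal

78.3844


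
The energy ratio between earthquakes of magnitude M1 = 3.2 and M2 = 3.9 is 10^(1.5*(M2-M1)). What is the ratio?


M2 - M1 = 3.9 - 3.2 = 0.7
1.5 * 0.7 = 1.05
ratio = 10^1.05 = 11.22

11.22


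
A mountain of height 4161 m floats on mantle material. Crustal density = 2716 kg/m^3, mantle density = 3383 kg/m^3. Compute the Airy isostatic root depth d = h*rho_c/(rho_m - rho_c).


rho_m - rho_c = 3383 - 2716 = 667
d = 4161 * 2716 / 667
= 11301276 / 667
= 16943.44 m

16943.44


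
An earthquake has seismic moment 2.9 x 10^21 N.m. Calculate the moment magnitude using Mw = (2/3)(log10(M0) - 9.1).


log10(M0) = log10(2.9 x 10^21) = 21.4624
Mw = 2/3 * (21.4624 - 9.1)
= 2/3 * 12.3624
= 8.24

8.24


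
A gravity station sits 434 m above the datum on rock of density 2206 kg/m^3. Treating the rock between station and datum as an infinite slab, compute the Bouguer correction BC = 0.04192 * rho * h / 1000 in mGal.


BC = 0.04192 * rho * h / 1000
= 0.04192 * 2206 * 434 / 1000
= 40.1344 mGal

40.1344


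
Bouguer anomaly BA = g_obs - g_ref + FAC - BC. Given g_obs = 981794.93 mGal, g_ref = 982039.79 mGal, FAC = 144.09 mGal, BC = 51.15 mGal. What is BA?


BA = g_obs - g_ref + FAC - BC
= 981794.93 - 982039.79 + 144.09 - 51.15
= -151.92 mGal

-151.92


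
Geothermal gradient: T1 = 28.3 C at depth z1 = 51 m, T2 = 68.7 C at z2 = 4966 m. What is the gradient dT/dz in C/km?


dT = 68.7 - 28.3 = 40.4 C
dz = 4966 - 51 = 4915 m
gradient = dT/dz * 1000 = 40.4/4915 * 1000 = 8.2197 C/km

8.2197


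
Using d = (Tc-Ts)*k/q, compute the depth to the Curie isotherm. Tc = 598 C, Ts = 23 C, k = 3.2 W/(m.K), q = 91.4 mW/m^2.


T_Curie - T_surf = 598 - 23 = 575 C
Convert q to W/m^2: 91.4 mW/m^2 = 0.0914 W/m^2
d = 575 * 3.2 / 0.0914 = 20131.29 m

20131.29


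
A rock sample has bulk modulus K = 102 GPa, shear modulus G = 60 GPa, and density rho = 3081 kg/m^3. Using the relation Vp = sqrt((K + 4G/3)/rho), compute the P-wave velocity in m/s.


First compute the effective modulus:
K + 4G/3 = 102e9 + 4*60e9/3 = 182000000000.0 Pa
Then divide by density:
182000000000.0 / 3081 = 59071729.9578 Pa/(kg/m^3)
Take the square root:
Vp = sqrt(59071729.9578) = 7685.81 m/s

7685.81


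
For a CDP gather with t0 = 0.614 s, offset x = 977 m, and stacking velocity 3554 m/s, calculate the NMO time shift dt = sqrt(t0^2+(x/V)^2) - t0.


x/Vnmo = 977/3554 = 0.274902
(x/Vnmo)^2 = 0.075571
t0^2 = 0.376996
sqrt(0.376996 + 0.075571) = 0.672731
dt = 0.672731 - 0.614 = 0.058731

0.058731


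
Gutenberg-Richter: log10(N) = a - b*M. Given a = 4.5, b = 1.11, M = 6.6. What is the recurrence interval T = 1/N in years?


log10(N) = 4.5 - 1.11*6.6 = -2.826
N = 10^-2.826 = 0.001493
T = 1/N = 1/0.001493 = 669.8846 years

669.8846


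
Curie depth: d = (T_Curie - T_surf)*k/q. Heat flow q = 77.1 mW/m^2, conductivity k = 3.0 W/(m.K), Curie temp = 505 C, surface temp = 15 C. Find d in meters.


T_Curie - T_surf = 505 - 15 = 490 C
Convert q to W/m^2: 77.1 mW/m^2 = 0.0771 W/m^2
d = 490 * 3.0 / 0.0771 = 19066.15 m

19066.15


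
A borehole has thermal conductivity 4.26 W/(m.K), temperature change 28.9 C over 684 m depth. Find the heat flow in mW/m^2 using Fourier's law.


q = k * dT / dz * 1000
= 4.26 * 28.9 / 684 * 1000
= 0.179991 * 1000
= 179.9912 mW/m^2

179.9912


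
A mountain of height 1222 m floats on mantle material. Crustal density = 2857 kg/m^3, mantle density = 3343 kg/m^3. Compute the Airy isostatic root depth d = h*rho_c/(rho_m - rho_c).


rho_m - rho_c = 3343 - 2857 = 486
d = 1222 * 2857 / 486
= 3491254 / 486
= 7183.65 m

7183.65


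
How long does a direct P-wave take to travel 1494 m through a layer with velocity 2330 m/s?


t = x / V
= 1494 / 2330
= 0.6412 s

0.6412


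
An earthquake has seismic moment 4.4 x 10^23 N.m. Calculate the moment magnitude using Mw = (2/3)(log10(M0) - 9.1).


log10(M0) = log10(4.4 x 10^23) = 23.6435
Mw = 2/3 * (23.6435 - 9.1)
= 2/3 * 14.5435
= 9.7

9.7


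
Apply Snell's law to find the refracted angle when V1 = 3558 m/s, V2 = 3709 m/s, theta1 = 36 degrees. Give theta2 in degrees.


sin(theta1) = sin(36 deg) = 0.587785
sin(theta2) = V2/V1 * sin(theta1) = 3709/3558 * 0.587785 = 0.612731
theta2 = arcsin(0.612731) = 37.7872 degrees

37.7872


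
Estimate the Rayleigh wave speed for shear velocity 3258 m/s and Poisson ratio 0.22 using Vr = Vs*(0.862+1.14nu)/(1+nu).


Numerator factor = 0.862 + 1.14*0.22 = 1.1128
Denominator = 1 + 0.22 = 1.22
Vr = 3258 * 1.1128 / 1.22 = 2971.72 m/s

2971.72


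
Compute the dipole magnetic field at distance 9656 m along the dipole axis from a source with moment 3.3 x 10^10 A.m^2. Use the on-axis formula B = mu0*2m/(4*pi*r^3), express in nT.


m = 3.3 x 10^10 = 33000000000 A.m^2
2m = 66000000000 A.m^2
r^3 = 9656^3 = 900309372416
B = (4pi*10^-7) * 66000000000 / (4*pi * 900309372416) * 1e9
= 82938.046055 / 11313621241360.57 * 1e9
= 7.3308 nT

7.3308


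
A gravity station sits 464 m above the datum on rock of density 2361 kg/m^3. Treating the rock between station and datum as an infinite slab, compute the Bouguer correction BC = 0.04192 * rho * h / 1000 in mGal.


BC = 0.04192 * rho * h / 1000
= 0.04192 * 2361 * 464 / 1000
= 45.9235 mGal

45.9235


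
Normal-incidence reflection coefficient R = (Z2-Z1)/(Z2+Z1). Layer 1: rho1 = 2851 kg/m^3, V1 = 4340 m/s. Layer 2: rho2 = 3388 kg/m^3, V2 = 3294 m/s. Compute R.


Z1 = 2851 * 4340 = 12373340
Z2 = 3388 * 3294 = 11160072
R = (11160072 - 12373340) / (11160072 + 12373340) = -1213268 / 23533412 = -0.0516

-0.0516


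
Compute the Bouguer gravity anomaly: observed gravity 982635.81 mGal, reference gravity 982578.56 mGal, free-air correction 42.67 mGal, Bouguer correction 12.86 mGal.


BA = g_obs - g_ref + FAC - BC
= 982635.81 - 982578.56 + 42.67 - 12.86
= 87.06 mGal

87.06
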